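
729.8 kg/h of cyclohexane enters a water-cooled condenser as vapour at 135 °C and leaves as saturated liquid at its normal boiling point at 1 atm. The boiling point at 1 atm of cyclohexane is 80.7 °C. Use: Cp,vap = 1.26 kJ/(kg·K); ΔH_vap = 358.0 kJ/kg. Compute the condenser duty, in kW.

Q_c = 86.4 kW

vapour 135→80.7 °C: -68.418 kJ/kg
condensation at 80.7 °C: -358 kJ/kg
Δh = -68.418 + -358 = -426.42 kJ/kg
Q = ṁ·Δh = 729.8 kg/h × -426.42 kJ/kg = -311200 kJ/h
|Q| = 86.444 kW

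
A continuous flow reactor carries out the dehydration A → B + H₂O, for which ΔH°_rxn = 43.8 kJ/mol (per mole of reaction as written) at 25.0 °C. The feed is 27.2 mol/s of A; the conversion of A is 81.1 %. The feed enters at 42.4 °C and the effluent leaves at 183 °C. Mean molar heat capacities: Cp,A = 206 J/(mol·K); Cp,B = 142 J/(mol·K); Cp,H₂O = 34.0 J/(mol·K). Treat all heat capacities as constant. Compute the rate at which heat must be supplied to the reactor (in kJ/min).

Extent of reaction ξ = 0.811 × 27.2 = 22.059 mol/s
Reaction term: ξ·ΔH°_rxn = 22.059 × 43.8 = 966.19 kJ/s
Sensible, feed 42.4→25 °C: -97.496 kJ/s
Outlet flows (mol/s): A 5.1408, B 22.059, H₂O 22.059
Sensible, products 25→183 °C: 780.74 kJ/s
Q = ΔH = 1649.4 kJ/s = 1649.4 kW
Heat supplied = 98967 kJ/min

Q_in = 99000 kJ/min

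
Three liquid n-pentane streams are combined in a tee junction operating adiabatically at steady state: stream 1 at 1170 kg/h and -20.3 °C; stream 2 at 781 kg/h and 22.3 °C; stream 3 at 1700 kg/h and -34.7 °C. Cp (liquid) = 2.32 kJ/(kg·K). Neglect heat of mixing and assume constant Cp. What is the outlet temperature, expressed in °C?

T_out = -17.9 °C

Energy balance with Q = 0: Σ ṁᵢCp,ᵢ(T_out − Tᵢ) = 0
T_out = Σ ṁᵢCp,ᵢTᵢ / Σ ṁᵢCp,ᵢ
      = -151550 / 8470.3 = -17.892 °C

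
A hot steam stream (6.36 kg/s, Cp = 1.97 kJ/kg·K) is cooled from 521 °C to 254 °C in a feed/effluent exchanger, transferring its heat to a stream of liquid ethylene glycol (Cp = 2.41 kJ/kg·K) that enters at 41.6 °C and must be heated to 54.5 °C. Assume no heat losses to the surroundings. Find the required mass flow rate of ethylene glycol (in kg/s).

Heat released by hot stream: Q = 6.36 × 1.97 × (521 − 254) = 3345.3 kJ/s
Energy balance on cold side (adiabatic exchanger): Q = ṁ_c·Cp_c·(T_c,out − T_c,in)
ṁ_c = 3345.3 / [2.41 × (54.5 − 41.6)] = 107.6 kg/s

ṁ_c = 108 kg/s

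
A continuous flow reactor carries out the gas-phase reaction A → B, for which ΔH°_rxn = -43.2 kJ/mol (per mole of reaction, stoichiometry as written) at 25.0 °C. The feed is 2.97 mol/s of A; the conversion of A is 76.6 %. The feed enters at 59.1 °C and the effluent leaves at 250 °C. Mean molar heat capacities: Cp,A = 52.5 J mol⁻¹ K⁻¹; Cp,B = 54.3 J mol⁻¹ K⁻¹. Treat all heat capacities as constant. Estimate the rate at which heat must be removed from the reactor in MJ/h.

Q_out = 243 MJ/h

Extent of reaction ξ = 0.766 × 2.97 = 2.275 mol/s
Reaction term: ξ·ΔH°_rxn = 2.275 × -43.2 = -98.281 kJ/s
Sensible, feed 59.1→25 °C: -5.317 kJ/s
Outlet flows (mol/s): A 0.69498, B 2.275
Sensible, products 25→250 °C: 36.005 kJ/s
Q = ΔH = -67.593 kJ/s = -67.593 kW
Heat removed = 243.34 MJ/h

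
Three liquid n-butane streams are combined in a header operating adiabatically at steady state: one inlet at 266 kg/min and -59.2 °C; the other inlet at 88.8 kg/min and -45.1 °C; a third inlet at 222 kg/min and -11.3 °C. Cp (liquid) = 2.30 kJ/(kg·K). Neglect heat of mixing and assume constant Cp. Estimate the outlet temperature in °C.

T_out = -38.6 °C

Energy balance with Q = 0: Σ ṁᵢCp,ᵢ(T_out − Tᵢ) = 0
Σ ṁᵢCp,ᵢTᵢ = 266×2.30×-59.2 + 88.8×2.30×-45.1 + 222×2.30×-11.3 = -51200
Σ ṁᵢCp,ᵢ = 266×2.30 + 88.8×2.30 + 222×2.30 = 1326.6
T_out = -51200 / 1326.6 = -38.593 °C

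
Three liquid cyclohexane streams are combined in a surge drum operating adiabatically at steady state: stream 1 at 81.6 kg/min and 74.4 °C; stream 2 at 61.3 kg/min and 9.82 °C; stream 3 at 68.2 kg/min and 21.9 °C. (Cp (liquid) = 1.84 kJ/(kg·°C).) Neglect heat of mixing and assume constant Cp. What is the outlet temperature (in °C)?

T_out = 38.7 °C

Energy balance with Q = 0: Σ ṁᵢCp,ᵢ(T_out − Tᵢ) = 0
T_out = Σ ṁᵢCp,ᵢTᵢ / Σ ṁᵢCp,ᵢ
      = 15027 / 388.42 = 38.686 °C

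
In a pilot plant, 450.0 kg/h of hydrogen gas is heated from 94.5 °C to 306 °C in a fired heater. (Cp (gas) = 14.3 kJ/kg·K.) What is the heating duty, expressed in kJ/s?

Q = ṁ·Cp·ΔT = 450.0 × 14.3 × (306 − 94.5) = 1.361e+06 kJ/h
Converting: 1.361e+06 / 3600 s = 378.06 kW

Q = 378 kJ/s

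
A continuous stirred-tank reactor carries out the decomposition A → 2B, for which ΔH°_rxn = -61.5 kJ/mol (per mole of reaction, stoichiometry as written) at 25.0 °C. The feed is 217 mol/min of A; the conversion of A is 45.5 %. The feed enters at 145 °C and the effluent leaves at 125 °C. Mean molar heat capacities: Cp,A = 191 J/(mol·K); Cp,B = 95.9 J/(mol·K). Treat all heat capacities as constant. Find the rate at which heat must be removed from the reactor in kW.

Extent of reaction ξ = 0.455 × 217 = 98.735 mol/min
Reaction term: ξ·ΔH°_rxn = 98.735 × -61.5 = -6072.2 kJ/min
Sensible, feed 145→25 °C: -4973.6 kJ/min
Outlet flows (mol/min): A 118.27, B 197.47
Sensible, products 25→125 °C: 4152.6 kJ/min
Q = ΔH = -6893.2 kJ/min = -114.89 kW
Heat removed = 114.89 kW

Q_out = 115 kW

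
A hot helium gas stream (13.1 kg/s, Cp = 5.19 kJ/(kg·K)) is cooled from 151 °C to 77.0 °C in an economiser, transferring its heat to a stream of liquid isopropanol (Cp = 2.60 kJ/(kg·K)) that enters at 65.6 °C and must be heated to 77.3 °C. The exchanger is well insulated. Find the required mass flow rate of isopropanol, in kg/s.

Heat released by hot stream: Q = 13.1 × 5.19 × (151 − 77.0) = 5031.2 kJ/s
Energy balance on cold side (adiabatic exchanger): Q = ṁ_c·Cp_c·(T_c,out − T_c,in)
ṁ_c = 5031.2 / [2.60 × (77.3 − 65.6)] = 165.39 kg/s

ṁ_c = 165 kg/s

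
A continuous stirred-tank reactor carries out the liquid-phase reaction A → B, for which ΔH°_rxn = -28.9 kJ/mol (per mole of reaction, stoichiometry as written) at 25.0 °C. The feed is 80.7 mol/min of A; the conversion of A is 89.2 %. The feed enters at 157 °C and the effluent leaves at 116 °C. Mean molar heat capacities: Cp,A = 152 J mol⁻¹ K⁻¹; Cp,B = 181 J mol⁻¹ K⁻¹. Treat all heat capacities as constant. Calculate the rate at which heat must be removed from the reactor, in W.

Extent of reaction ξ = 0.892 × 80.7 = 71.984 mol/min
Reaction term: ξ·ΔH°_rxn = 71.984 × -28.9 = -2080.3 kJ/min
Sensible, feed 157→25 °C: -1619.2 kJ/min
Outlet flows (mol/min): A 8.7156, B 71.984
Sensible, products 25→116 °C: 1306.2 kJ/min
Q = ΔH = -2393.3 kJ/min = -39.888 kW
Heat removed = 39888 W

Q_out = 39900 W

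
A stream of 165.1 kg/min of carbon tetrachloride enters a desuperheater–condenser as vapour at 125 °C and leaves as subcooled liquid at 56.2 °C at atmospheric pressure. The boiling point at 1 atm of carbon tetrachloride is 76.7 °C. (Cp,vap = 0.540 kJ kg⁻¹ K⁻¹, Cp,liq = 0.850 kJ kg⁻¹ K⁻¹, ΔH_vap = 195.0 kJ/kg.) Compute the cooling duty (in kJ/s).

Q_c = 656 kJ/s

vapour 125→76.7 °C: -26.082 kJ/kg
condensation at 76.7 °C: -195 kJ/kg
liquid 76.7→56.2 °C: -17.425 kJ/kg
Δh = -26.082 + -195 + -17.425 = -238.51 kJ/kg
Q = ṁ·Δh = 165.1 kg/min × -238.51 kJ/kg = -39378 kJ/min
|Q| = 656.29 kW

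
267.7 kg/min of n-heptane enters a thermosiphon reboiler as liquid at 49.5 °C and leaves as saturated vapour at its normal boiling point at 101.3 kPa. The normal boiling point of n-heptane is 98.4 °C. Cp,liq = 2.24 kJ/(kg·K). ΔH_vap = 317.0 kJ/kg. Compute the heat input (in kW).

Q = 1900 kW

liquid 49.5→98.4 °C: 109.54 kJ/kg
vaporisation at 98.4 °C: 317 kJ/kg
Δh = 109.54 + 317 = 426.54 kJ/kg
Q = ṁ·Δh = 267.7 kg/min × 426.54 kJ/kg = 114180 kJ/min
|Q| = 1903.1 kW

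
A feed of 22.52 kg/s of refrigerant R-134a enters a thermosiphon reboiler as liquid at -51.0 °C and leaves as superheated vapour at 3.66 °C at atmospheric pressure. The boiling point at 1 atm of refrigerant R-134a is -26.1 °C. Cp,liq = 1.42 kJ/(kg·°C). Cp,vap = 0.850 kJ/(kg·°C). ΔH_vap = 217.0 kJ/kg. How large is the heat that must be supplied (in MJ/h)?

liquid -51.0→-26.1 °C: 35.358 kJ/kg
vaporisation at -26.1 °C: 217 kJ/kg
vapour -26.1→3.66 °C: 25.296 kJ/kg
Δh = 35.358 + 217 + 25.296 = 277.65 kJ/kg
Q = ṁ·Δh = 22.52 kg/s × 277.65 kJ/kg = 6252.8 kJ/s
|Q| = 6252.8 kW = 22510 MJ/h

Q = 22500 MJ/h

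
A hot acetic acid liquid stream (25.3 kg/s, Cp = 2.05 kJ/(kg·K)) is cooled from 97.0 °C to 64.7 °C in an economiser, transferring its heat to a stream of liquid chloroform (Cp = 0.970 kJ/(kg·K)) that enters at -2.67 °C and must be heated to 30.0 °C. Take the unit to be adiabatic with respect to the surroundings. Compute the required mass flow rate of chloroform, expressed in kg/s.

ṁ_c = 52.9 kg/s

Heat released by hot stream: Q = 25.3 × 2.05 × (97.0 − 64.7) = 1675.2 kJ/s
Energy balance on cold side (adiabatic exchanger): Q = ṁ_c·Cp_c·(T_c,out − T_c,in)
ṁ_c = 1675.2 / [0.970 × (30.0 − -2.67)] = 52.864 kg/s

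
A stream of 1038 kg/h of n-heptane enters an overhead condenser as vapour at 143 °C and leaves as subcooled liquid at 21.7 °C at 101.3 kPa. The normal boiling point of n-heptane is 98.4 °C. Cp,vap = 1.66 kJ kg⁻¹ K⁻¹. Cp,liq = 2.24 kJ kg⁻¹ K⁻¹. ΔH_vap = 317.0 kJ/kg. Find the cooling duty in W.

Q_c = 162000 W

vapour 143→98.4 °C: -74.036 kJ/kg
condensation at 98.4 °C: -317 kJ/kg
liquid 98.4→21.7 °C: -171.81 kJ/kg
Δh = -74.036 + -317 + -171.81 = -562.84 kJ/kg
Q = ṁ·Δh = 1038 kg/h × -562.84 kJ/kg = -584230 kJ/h
|Q| = 162.29 kW = 162290 W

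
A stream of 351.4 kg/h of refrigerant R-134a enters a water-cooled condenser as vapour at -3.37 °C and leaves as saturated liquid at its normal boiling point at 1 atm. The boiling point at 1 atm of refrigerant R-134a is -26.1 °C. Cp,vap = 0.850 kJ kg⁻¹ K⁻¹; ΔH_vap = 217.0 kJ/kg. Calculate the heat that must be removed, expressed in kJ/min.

Q_c = 1380 kJ/min

vapour -3.37→-26.1 °C: -19.32 kJ/kg
condensation at -26.1 °C: -217 kJ/kg
Δh = -19.32 + -217 = -236.32 kJ/kg
Q = ṁ·Δh = 351.4 kg/h × -236.32 kJ/kg = -83043 kJ/h
|Q| = 23.068 kW = 1384.1 kJ/min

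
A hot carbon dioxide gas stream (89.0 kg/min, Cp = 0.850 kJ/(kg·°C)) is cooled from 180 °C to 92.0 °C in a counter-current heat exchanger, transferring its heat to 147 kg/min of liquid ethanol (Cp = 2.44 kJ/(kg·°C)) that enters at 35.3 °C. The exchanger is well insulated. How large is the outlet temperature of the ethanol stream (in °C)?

Heat released by hot stream: Q = 89.0 × 0.850 × (180 − 92.0) = 6657.2 kJ/min
Energy balance on cold side (adiabatic exchanger): Q = ṁ_c·Cp_c·(T_c,out − T_c,in)
T_c,out = 35.3 + 6657.2/(147 × 2.44) = 53.86 °C

T_c,out = 53.9 °C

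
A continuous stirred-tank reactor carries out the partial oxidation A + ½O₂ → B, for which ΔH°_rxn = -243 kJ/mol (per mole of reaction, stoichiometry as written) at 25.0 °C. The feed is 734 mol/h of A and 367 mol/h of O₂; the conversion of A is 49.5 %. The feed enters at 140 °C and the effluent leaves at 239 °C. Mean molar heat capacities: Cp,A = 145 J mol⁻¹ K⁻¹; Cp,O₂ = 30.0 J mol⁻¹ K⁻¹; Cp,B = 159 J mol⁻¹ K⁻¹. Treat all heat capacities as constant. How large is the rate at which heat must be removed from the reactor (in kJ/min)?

Q_out = 1280 kJ/min

Extent of reaction ξ = 0.495 × 734 = 363.33 mol/h
Reaction term: ξ·ΔH°_rxn = 363.33 × -243 = -88289 kJ/h
Sensible, feed 140→25 °C: -13506 kJ/h
Outlet flows (mol/h): A 370.67, O₂ 185.34, B 363.33
Sensible, products 25→239 °C: 25054 kJ/h
Q = ΔH = -76740 kJ/h = -21.317 kW
Heat removed = 1279 kJ/min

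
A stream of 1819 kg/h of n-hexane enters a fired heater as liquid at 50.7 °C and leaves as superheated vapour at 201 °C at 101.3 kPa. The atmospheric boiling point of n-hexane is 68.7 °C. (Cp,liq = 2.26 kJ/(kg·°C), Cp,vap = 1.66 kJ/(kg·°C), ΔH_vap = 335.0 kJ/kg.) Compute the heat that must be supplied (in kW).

liquid 50.7→68.7 °C: 40.68 kJ/kg
vaporisation at 68.7 °C: 335 kJ/kg
vapour 68.7→201 °C: 219.62 kJ/kg
Δh = 40.68 + 335 + 219.62 = 595.3 kJ/kg
Q = ṁ·Δh = 1819 kg/h × 595.3 kJ/kg = 1.0828e+06 kJ/h
|Q| = 300.79 kW

Q = 301 kW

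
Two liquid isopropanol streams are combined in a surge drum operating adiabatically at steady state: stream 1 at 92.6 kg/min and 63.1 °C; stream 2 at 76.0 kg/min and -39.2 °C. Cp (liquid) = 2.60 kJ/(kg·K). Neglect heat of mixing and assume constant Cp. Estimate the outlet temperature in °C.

T_out = 17.0 °C

No heat crosses the boundary, so H_out = H_in.
T_out = Σ ṁᵢCp,ᵢTᵢ / Σ ṁᵢCp,ᵢ
      = 7446 / 438.36 = 16.986 °C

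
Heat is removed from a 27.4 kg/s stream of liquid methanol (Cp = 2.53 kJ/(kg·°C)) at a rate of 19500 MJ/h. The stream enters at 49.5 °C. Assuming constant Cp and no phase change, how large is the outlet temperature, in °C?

Q = 19500 MJ/h = 5416.7 kJ/s
ΔT = Q/(ṁ·Cp) = 5416.7/(27.4×2.53) = 78.138 K
T_out = 49.5 − 78.138 = -28.638 °C

T_out = -28.6 °C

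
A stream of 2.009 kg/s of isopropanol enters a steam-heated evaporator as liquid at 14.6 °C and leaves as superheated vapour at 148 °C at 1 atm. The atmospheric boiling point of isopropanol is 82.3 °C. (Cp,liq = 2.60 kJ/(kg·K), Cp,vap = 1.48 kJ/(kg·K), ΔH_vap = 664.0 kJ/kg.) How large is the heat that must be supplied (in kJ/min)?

liquid 14.6→82.3 °C: 176.02 kJ/kg
vaporisation at 82.3 °C: 664 kJ/kg
vapour 82.3→148 °C: 97.236 kJ/kg
Δh = 176.02 + 664 + 97.236 = 937.26 kJ/kg
Q = ṁ·Δh = 2.009 kg/s × 937.26 kJ/kg = 1882.9 kJ/s
|Q| = 1882.9 kW = 112980 kJ/min

Q = 113000 kJ/min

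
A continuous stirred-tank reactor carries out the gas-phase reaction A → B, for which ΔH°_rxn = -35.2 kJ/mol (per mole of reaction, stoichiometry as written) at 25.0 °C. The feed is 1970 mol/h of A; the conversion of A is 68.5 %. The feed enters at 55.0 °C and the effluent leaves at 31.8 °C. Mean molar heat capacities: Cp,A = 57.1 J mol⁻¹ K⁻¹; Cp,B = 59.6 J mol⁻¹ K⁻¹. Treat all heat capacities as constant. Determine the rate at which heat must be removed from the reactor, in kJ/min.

Q_out = 835 kJ/min

Extent of reaction ξ = 0.685 × 1970 = 1349.5 mol/h
Reaction term: ξ·ΔH°_rxn = 1349.5 × -35.2 = -47501 kJ/h
Sensible, feed 55.0→25 °C: -3374.6 kJ/h
Outlet flows (mol/h): A 620.55, B 1349.5
Sensible, products 25→31.8 °C: 787.85 kJ/h
Q = ΔH = -50087 kJ/h = -13.913 kW
Heat removed = 834.79 kJ/min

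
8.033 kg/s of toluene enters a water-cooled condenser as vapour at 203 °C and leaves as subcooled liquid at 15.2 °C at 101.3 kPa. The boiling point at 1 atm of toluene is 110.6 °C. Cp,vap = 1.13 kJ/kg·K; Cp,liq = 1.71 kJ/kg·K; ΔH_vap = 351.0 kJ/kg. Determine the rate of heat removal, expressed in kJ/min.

Q_c = 298000 kJ/min

vapour 203→110.6 °C: -104.41 kJ/kg
condensation at 110.6 °C: -351 kJ/kg
liquid 110.6→15.2 °C: -163.13 kJ/kg
Δh = -104.41 + -351 + -163.13 = -618.55 kJ/kg
Q = ṁ·Δh = 8.033 kg/s × -618.55 kJ/kg = -4968.8 kJ/s
|Q| = 4968.8 kW = 298130 kJ/min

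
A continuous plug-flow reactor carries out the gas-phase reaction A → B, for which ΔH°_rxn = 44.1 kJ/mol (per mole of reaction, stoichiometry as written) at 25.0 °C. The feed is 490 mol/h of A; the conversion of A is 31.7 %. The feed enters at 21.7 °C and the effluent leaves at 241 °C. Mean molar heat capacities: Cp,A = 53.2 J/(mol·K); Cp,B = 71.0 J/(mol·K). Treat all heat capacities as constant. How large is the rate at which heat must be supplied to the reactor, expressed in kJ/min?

Q_in = 219 kJ/min

Extent of reaction ξ = 0.317 × 490 = 155.33 mol/h
Reaction term: ξ·ΔH°_rxn = 155.33 × 44.1 = 6850.1 kJ/h
Sensible, feed 21.7→25 °C: 86.024 kJ/h
Outlet flows (mol/h): A 334.67, B 155.33
Sensible, products 25→241 °C: 6227.9 kJ/h
Q = ΔH = 13164 kJ/h = 3.6567 kW
Heat supplied = 219.4 kJ/min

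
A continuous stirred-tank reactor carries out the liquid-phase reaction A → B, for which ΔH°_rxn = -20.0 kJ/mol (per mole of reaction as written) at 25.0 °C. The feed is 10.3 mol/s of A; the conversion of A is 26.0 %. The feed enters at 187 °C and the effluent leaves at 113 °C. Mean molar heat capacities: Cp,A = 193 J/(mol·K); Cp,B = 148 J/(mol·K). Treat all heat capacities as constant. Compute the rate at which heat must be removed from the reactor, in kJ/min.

Q_out = 12700 kJ/min

Extent of reaction ξ = 0.260 × 10.3 = 2.678 mol/s
Reaction term: ξ·ΔH°_rxn = 2.678 × -20.0 = -53.56 kJ/s
Sensible, feed 187→25 °C: -322.04 kJ/s
Outlet flows (mol/s): A 7.622, B 2.678
Sensible, products 25→113 °C: 164.33 kJ/s
Q = ΔH = -211.27 kJ/s = -211.27 kW
Heat removed = 12676 kJ/min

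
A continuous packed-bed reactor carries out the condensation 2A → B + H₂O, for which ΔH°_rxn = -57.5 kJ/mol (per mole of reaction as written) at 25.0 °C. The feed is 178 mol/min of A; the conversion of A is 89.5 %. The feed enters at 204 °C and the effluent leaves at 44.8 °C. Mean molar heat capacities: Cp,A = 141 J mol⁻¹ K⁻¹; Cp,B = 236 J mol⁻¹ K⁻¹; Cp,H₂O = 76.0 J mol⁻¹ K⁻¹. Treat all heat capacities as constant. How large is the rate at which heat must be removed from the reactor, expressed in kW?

Extent of reaction ξ = 0.895 × 178 / 2 = 79.655 mol/min
Reaction term: ξ·ΔH°_rxn = 79.655 × -57.5 = -4580.2 kJ/min
Sensible, feed 204→25 °C: -4492.5 kJ/min
Outlet flows (mol/min): A 18.69, B 79.655, H₂O 79.655
Sensible, products 25→44.8 °C: 544.26 kJ/min
Q = ΔH = -8528.4 kJ/min = -142.14 kW
Heat removed = 142.14 kW

Q_out = 142 kW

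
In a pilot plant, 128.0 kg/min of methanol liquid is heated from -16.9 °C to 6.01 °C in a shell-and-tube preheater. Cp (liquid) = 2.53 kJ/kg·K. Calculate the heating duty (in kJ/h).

Q = 445000 kJ/h

Q = ṁ·Cp·ΔT = 128.0 × 2.53 × (6.01 − -16.9) = 7419.2 kJ/min
Converting: 7419.2 / 60 s = 123.65 kW
Heating duty = 445150 kJ/h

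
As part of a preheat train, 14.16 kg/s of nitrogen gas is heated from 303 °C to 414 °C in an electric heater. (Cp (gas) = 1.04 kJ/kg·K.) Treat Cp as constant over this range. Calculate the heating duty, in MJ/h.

Q = 5880 MJ/h

Q = ṁ·Cp·ΔT = 14.16 × 1.04 × (414 − 303) = 1634.6 kJ/s
Heating duty = 5884.7 MJ/h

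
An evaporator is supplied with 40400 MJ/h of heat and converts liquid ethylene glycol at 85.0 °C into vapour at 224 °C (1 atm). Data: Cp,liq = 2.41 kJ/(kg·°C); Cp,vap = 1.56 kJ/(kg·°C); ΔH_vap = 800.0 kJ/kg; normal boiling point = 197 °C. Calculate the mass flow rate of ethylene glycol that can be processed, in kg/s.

ṁ = 10.1 kg/s

Δh = 2.41×(197−85.0) + 800.0 + 1.56×(224−197) = 1112 kJ/kg
Q = 40400 MJ/h = 11222 kJ/s = 11222 kJ/s
ṁ = Q/Δh = 11222 / 1112 = 10.092 kg/s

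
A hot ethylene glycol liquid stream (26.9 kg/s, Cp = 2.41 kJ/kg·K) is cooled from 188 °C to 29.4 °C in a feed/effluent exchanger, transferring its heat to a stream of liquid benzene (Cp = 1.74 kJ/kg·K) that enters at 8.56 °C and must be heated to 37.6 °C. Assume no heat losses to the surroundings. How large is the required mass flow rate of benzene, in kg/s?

Heat released by hot stream: Q = 26.9 × 2.41 × (188 − 29.4) = 10282 kJ/s
Energy balance on cold side (adiabatic exchanger): Q = ṁ_c·Cp_c·(T_c,out − T_c,in)
ṁ_c = 10282 / [1.74 × (37.6 − 8.56)] = 203.48 kg/s

ṁ_c = 203 kg/s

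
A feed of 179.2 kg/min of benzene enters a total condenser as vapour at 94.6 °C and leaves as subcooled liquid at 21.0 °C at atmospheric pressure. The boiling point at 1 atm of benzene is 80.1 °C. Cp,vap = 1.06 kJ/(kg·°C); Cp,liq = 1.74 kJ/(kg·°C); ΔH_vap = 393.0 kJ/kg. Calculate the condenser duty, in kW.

Q_c = 1530 kW

vapour 94.6→80.1 °C: -15.37 kJ/kg
condensation at 80.1 °C: -393 kJ/kg
liquid 80.1→21.0 °C: -102.83 kJ/kg
Δh = -15.37 + -393 + -102.83 = -511.2 kJ/kg
Q = ṁ·Δh = 179.2 kg/min × -511.2 kJ/kg = -91608 kJ/min
|Q| = 1526.8 kW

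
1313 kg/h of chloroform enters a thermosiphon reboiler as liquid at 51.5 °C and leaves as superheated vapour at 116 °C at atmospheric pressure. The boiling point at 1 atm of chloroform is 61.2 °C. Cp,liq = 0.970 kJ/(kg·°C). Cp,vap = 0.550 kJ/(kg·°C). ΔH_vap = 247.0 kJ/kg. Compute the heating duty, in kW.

Q = 105 kW

liquid 51.5→61.2 °C: 9.409 kJ/kg
vaporisation at 61.2 °C: 247 kJ/kg
vapour 61.2→116 °C: 30.14 kJ/kg
Δh = 9.409 + 247 + 30.14 = 286.55 kJ/kg
Q = ṁ·Δh = 1313 kg/h × 286.55 kJ/kg = 376240 kJ/h
|Q| = 104.51 kW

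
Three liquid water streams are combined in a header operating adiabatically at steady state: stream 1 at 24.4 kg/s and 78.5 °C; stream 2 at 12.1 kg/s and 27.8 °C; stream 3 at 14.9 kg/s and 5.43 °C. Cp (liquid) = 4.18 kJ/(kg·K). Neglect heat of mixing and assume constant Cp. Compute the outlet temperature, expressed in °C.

T_out = 45.4 °C

No heat crosses the boundary, so H_out = H_in.
T_out = Σ ṁᵢCp,ᵢTᵢ / Σ ṁᵢCp,ᵢ
      = 9750.6 / 214.85 = 45.383 °C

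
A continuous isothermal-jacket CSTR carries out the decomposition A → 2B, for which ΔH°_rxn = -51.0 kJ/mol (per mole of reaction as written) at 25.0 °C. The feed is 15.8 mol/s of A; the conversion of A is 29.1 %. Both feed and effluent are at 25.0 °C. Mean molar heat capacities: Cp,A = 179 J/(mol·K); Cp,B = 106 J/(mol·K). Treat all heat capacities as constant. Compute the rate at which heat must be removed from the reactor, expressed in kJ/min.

Q_out = 14100 kJ/min

Extent of reaction ξ = 0.291 × 15.8 = 4.5978 mol/s
Reaction term: ξ·ΔH°_rxn = 4.5978 × -51.0 = -234.49 kJ/s
Q = ΔH = -234.49 kJ/s = -234.49 kW
Heat removed = 14069 kJ/min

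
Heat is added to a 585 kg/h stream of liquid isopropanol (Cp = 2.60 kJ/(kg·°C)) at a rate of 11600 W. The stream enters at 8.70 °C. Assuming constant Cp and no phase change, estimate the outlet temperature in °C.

Q = 11600 W = 41760 kJ/h
ΔT = Q/(ṁ·Cp) = 41760/(585×2.60) = 27.456 K
T_out = 8.70 + 27.456 = 36.156 °C

T_out = 36.2 °C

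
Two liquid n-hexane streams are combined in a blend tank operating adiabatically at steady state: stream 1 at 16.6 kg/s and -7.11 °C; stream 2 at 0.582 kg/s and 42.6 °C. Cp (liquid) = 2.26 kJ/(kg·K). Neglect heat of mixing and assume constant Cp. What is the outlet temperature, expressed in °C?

Adiabatic, steady state ⇒ Σ ṁᵢCp,ᵢ(T_out − Tᵢ) = 0
T_out = Σ ṁᵢCp,ᵢTᵢ / Σ ṁᵢCp,ᵢ
      = -210.71 / 38.831 = -5.4262 °C

T_out = -5.43 °C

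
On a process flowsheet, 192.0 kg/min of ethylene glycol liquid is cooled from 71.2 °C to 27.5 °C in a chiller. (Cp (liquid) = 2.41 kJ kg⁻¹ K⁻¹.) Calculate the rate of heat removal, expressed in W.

Q = ṁ·Cp·ΔT = 192.0 × 2.41 × (27.5 − 71.2) = -20221 kJ/min
Converting: 20221 / 60 s = 337.01 kW
Cooling duty = 337010 W

Q_c = 337000 W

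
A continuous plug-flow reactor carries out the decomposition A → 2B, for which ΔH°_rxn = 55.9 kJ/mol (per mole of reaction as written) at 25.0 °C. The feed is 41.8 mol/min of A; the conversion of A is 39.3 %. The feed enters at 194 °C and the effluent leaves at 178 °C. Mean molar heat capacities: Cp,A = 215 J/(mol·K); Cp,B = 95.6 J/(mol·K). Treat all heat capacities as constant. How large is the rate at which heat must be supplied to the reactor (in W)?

Extent of reaction ξ = 0.393 × 41.8 = 16.427 mol/min
Reaction term: ξ·ΔH°_rxn = 16.427 × 55.9 = 918.29 kJ/min
Sensible, feed 194→25 °C: -1518.8 kJ/min
Outlet flows (mol/min): A 25.373, B 32.855
Sensible, products 25→178 °C: 1315.2 kJ/min
Q = ΔH = 714.68 kJ/min = 11.911 kW
Heat supplied = 11911 W

Q_in = 11900 W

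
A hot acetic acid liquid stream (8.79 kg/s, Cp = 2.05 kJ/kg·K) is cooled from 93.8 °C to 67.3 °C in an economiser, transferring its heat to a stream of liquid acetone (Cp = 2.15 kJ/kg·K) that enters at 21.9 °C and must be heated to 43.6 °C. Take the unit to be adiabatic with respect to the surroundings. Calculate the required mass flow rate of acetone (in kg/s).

ṁ_c = 10.2 kg/s

Heat released by hot stream: Q = 8.79 × 2.05 × (93.8 − 67.3) = 477.52 kJ/s
Energy balance on cold side (adiabatic exchanger): Q = ṁ_c·Cp_c·(T_c,out − T_c,in)
ṁ_c = 477.52 / [2.15 × (43.6 − 21.9)] = 10.235 kg/s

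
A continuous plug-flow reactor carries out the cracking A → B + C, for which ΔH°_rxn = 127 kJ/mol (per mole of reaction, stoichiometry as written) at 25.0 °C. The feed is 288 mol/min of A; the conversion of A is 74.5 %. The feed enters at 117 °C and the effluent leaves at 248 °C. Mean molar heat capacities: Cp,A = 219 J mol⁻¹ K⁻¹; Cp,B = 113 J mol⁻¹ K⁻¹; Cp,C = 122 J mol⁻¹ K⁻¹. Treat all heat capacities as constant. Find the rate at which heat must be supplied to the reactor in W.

Extent of reaction ξ = 0.745 × 288 = 214.56 mol/min
Reaction term: ξ·ΔH°_rxn = 214.56 × 127 = 27249 kJ/min
Sensible, feed 117→25 °C: -5802.6 kJ/min
Outlet flows (mol/min): A 73.44, B 214.56, C 214.56
Sensible, products 25→248 °C: 14831 kJ/min
Q = ΔH = 36277 kJ/min = 604.62 kW
Heat supplied = 604620 W

Q_in = 605000 W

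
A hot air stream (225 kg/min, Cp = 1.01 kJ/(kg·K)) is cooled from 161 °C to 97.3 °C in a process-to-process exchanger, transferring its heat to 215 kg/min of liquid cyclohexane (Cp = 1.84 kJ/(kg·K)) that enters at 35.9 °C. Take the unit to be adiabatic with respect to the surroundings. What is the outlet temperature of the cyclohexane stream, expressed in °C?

T_c,out = 72.5 °C

Heat released by hot stream: Q = 225 × 1.01 × (161 − 97.3) = 14476 kJ/min
Energy balance on cold side (adiabatic exchanger): Q = ṁ_c·Cp_c·(T_c,out − T_c,in)
T_c,out = 35.9 + 14476/(215 × 1.84) = 72.492 °C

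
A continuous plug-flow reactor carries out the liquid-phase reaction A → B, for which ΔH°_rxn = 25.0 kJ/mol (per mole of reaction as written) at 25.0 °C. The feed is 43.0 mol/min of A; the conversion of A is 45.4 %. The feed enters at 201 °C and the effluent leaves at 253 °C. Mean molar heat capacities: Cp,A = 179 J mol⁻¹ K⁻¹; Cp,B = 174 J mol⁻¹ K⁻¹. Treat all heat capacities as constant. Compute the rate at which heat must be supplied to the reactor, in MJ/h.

Extent of reaction ξ = 0.454 × 43.0 = 19.522 mol/min
Reaction term: ξ·ΔH°_rxn = 19.522 × 25.0 = 488.05 kJ/min
Sensible, feed 201→25 °C: -1354.7 kJ/min
Outlet flows (mol/min): A 23.478, B 19.522
Sensible, products 25→253 °C: 1732.7 kJ/min
Q = ΔH = 866.04 kJ/min = 14.434 kW
Heat supplied = 51.962 MJ/h

Q_in = 52.0 MJ/h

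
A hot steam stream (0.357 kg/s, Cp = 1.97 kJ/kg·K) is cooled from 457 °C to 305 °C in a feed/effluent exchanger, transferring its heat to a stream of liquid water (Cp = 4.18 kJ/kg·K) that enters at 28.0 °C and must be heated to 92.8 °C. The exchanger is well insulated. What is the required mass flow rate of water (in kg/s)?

Heat released by hot stream: Q = 0.357 × 1.97 × (457 − 305) = 106.9 kJ/s
Energy balance on cold side (adiabatic exchanger): Q = ṁ_c·Cp_c·(T_c,out − T_c,in)
ṁ_c = 106.9 / [4.18 × (92.8 − 28.0)] = 0.39466 kg/s

ṁ_c = 0.395 kg/s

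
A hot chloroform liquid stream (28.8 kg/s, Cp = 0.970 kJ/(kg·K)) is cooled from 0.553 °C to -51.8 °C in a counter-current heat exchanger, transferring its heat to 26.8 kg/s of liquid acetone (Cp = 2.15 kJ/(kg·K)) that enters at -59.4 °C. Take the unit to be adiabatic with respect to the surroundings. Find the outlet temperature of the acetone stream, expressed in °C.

T_c,out = -34.0 °C

Heat released by hot stream: Q = 28.8 × 0.970 × (0.553 − -51.8) = 1462.5 kJ/s
Energy balance on cold side (adiabatic exchanger): Q = ṁ_c·Cp_c·(T_c,out − T_c,in)
T_c,out = -59.4 + 1462.5/(26.8 × 2.15) = -34.018 °C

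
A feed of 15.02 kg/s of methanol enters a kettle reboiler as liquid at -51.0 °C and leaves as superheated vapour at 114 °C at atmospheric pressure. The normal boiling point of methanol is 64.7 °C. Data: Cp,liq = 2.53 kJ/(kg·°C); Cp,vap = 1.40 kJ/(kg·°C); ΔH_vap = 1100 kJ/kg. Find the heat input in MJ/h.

liquid -51.0→64.7 °C: 292.72 kJ/kg
vaporisation at 64.7 °C: 1100 kJ/kg
vapour 64.7→114 °C: 69.02 kJ/kg
Δh = 292.72 + 1100 + 69.02 = 1461.7 kJ/kg
Q = ṁ·Δh = 15.02 kg/s × 1461.7 kJ/kg = 21955 kJ/s
|Q| = 21955 kW = 79039 MJ/h

Q = 79000 MJ/h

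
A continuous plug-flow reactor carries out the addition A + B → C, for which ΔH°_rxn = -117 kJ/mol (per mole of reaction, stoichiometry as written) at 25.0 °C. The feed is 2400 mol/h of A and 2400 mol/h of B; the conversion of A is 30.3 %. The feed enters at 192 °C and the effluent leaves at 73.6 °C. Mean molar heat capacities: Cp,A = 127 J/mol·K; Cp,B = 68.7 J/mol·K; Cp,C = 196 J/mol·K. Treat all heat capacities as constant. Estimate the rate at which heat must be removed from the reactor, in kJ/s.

Extent of reaction ξ = 0.303 × 2400 = 727.2 mol/h
Reaction term: ξ·ΔH°_rxn = 727.2 × -117 = -85082 kJ/h
Sensible, feed 192→25 °C: -78437 kJ/h
Outlet flows (mol/h): A 1672.8, B 1672.8, C 727.2
Sensible, products 25→73.6 °C: 22837 kJ/h
Q = ΔH = -140680 kJ/h = -39.078 kW
Heat removed = 39.078 kJ/s

Q_out = 39.1 kJ/s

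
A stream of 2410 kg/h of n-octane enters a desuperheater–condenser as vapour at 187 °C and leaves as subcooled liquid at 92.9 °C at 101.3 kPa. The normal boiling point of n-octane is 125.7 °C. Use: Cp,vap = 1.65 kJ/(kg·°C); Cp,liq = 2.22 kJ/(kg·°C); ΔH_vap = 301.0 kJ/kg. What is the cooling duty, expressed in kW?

Q_c = 318 kW

vapour 187→125.7 °C: -101.14 kJ/kg
condensation at 125.7 °C: -301 kJ/kg
liquid 125.7→92.9 °C: -72.816 kJ/kg
Δh = -101.14 + -301 + -72.816 = -474.96 kJ/kg
Q = ṁ·Δh = 2410 kg/h × -474.96 kJ/kg = -1.1447e+06 kJ/h
|Q| = 317.96 kW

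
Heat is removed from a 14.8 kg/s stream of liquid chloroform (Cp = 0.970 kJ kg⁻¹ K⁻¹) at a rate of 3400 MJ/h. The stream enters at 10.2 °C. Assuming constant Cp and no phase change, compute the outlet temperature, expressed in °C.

T_out = -55.6 °C

Q = 3400 MJ/h = 944.44 kJ/s
ΔT = Q/(ṁ·Cp) = 944.44/(14.8×0.970) = 65.787 K
T_out = 10.2 − 65.787 = -55.587 °C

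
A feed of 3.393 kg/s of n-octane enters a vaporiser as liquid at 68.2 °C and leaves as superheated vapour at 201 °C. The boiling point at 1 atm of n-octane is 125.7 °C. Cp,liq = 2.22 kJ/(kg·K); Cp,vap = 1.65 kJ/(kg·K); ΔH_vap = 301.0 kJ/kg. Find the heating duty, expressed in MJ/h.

liquid 68.2→125.7 °C: 127.65 kJ/kg
vaporisation at 125.7 °C: 301 kJ/kg
vapour 125.7→201 °C: 124.24 kJ/kg
Δh = 127.65 + 301 + 124.24 = 552.89 kJ/kg
Q = ṁ·Δh = 3.393 kg/s × 552.89 kJ/kg = 1876 kJ/s
|Q| = 1876 kW = 6753.5 MJ/h

Q = 6750 MJ/h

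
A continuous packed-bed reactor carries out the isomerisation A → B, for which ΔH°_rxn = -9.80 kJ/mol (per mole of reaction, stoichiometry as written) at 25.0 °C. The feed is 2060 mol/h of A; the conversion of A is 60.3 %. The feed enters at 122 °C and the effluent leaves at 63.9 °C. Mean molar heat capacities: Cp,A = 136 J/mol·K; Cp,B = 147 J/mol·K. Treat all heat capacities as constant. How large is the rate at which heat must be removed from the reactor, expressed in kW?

Extent of reaction ξ = 0.603 × 2060 = 1242.2 mol/h
Reaction term: ξ·ΔH°_rxn = 1242.2 × -9.80 = -12173 kJ/h
Sensible, feed 122→25 °C: -27176 kJ/h
Outlet flows (mol/h): A 817.82, B 1242.2
Sensible, products 25→63.9 °C: 11430 kJ/h
Q = ΔH = -27919 kJ/h = -7.7553 kW
Heat removed = 7.7553 kW

Q_out = 7.76 kW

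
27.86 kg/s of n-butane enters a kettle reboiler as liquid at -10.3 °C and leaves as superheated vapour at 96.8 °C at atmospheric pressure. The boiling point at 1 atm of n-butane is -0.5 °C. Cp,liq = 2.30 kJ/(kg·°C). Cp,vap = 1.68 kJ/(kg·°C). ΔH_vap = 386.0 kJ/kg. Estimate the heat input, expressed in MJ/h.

liquid -10.3→-0.5 °C: 22.54 kJ/kg
vaporisation at -0.5 °C: 386 kJ/kg
vapour -0.5→96.8 °C: 163.46 kJ/kg
Δh = 22.54 + 386 + 163.46 = 572 kJ/kg
Q = ṁ·Δh = 27.86 kg/s × 572 kJ/kg = 15936 kJ/s
|Q| = 15936 kW = 57370 MJ/h

Q = 57400 MJ/h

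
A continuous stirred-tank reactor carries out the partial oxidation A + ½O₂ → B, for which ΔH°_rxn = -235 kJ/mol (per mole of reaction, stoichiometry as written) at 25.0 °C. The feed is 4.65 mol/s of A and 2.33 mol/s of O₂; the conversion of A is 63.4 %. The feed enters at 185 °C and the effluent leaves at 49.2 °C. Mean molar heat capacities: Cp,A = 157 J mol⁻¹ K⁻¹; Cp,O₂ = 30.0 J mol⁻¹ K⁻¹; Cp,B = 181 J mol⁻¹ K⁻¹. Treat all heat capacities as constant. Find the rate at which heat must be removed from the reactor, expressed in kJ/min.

Q_out = 48000 kJ/min

Extent of reaction ξ = 0.634 × 4.65 = 2.9481 mol/s
Reaction term: ξ·ΔH°_rxn = 2.9481 × -235 = -692.8 kJ/s
Sensible, feed 185→25 °C: -127.99 kJ/s
Outlet flows (mol/s): A 1.7019, O₂ 0.85595, B 2.9481
Sensible, products 25→49.2 °C: 20.001 kJ/s
Q = ΔH = -800.79 kJ/s = -800.79 kW
Heat removed = 48048 kJ/min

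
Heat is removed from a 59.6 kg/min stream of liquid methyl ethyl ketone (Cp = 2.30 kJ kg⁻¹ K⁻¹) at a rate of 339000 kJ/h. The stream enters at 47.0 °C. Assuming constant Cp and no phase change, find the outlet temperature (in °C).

Q = 339000 kJ/h = 5650 kJ/min
ΔT = Q/(ṁ·Cp) = 5650/(59.6×2.30) = 41.217 K
T_out = 47.0 − 41.217 = 5.7832 °C

T_out = 5.78 °C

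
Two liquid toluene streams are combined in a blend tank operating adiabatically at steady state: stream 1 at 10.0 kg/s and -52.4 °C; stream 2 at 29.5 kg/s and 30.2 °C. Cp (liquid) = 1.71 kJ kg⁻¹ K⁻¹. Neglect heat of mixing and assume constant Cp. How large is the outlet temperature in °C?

T_out = 9.29 °C

Adiabatic, steady state ⇒ Σ ṁᵢCp,ᵢ(T_out − Tᵢ) = 0
T_out = Σ ṁᵢCp,ᵢTᵢ / Σ ṁᵢCp,ᵢ
      = 627.4 / 67.545 = 9.2886 °C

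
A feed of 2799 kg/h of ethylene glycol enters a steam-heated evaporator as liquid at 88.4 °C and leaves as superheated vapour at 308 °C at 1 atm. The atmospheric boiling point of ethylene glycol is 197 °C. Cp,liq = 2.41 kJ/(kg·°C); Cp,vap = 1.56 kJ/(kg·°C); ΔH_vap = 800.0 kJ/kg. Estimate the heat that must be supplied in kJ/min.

Q = 57600 kJ/min

liquid 88.4→197 °C: 261.73 kJ/kg
vaporisation at 197 °C: 800 kJ/kg
vapour 197→308 °C: 173.16 kJ/kg
Δh = 261.73 + 800 + 173.16 = 1234.9 kJ/kg
Q = ṁ·Δh = 2799 kg/h × 1234.9 kJ/kg = 3.4564e+06 kJ/h
|Q| = 960.12 kW = 57607 kJ/min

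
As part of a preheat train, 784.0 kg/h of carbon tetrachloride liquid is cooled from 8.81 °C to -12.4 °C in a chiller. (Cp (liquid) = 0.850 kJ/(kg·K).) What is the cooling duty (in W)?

Q = ṁ·Cp·ΔT = 784.0 × 0.850 × (-12.4 − 8.81) = -14134 kJ/h
Converting: 14134 / 3600 s = 3.9262 kW
Cooling duty = 3926.2 W

Q_c = 3930 W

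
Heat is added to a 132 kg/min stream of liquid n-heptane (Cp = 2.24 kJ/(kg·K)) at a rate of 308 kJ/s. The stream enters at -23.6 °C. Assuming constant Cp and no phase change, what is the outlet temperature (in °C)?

Q = 308 kJ/s = 18480 kJ/min
ΔT = Q/(ṁ·Cp) = 18480/(132×2.24) = 62.5 K
T_out = -23.6 + 62.5 = 38.9 °C

T_out = 38.9 °C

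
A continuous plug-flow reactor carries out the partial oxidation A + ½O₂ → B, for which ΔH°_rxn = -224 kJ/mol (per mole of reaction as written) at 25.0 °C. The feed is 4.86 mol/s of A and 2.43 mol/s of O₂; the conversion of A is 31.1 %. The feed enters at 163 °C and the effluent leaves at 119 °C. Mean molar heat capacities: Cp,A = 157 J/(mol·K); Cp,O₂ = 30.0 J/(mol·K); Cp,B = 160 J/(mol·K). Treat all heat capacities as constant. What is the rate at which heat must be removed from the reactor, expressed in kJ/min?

Q_out = 22600 kJ/min

Extent of reaction ξ = 0.311 × 4.86 = 1.5115 mol/s
Reaction term: ξ·ΔH°_rxn = 1.5115 × -224 = -338.57 kJ/s
Sensible, feed 163→25 °C: -115.36 kJ/s
Outlet flows (mol/s): A 3.3485, O₂ 1.6743, B 1.5115
Sensible, products 25→119 °C: 76.872 kJ/s
Q = ΔH = -377.05 kJ/s = -377.05 kW
Heat removed = 22623 kJ/min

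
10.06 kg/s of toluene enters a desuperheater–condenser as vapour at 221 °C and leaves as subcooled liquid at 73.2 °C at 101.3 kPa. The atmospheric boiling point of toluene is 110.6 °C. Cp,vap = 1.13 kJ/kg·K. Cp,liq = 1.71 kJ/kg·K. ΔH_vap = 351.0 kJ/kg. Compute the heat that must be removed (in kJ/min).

vapour 221→110.6 °C: -124.75 kJ/kg
condensation at 110.6 °C: -351 kJ/kg
liquid 110.6→73.2 °C: -63.954 kJ/kg
Δh = -124.75 + -351 + -63.954 = -539.71 kJ/kg
Q = ṁ·Δh = 10.06 kg/s × -539.71 kJ/kg = -5429.4 kJ/s
|Q| = 5429.4 kW = 325770 kJ/min

Q_c = 326000 kJ/min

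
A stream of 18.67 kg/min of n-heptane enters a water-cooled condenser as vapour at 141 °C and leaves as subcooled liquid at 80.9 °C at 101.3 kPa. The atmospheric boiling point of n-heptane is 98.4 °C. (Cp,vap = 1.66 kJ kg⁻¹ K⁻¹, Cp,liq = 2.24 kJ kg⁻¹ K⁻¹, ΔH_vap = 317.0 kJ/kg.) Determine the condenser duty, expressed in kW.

Q_c = 133 kW

vapour 141→98.4 °C: -70.716 kJ/kg
condensation at 98.4 °C: -317 kJ/kg
liquid 98.4→80.9 °C: -39.2 kJ/kg
Δh = -70.716 + -317 + -39.2 = -426.92 kJ/kg
Q = ṁ·Δh = 18.67 kg/min × -426.92 kJ/kg = -7970.5 kJ/min
|Q| = 132.84 kW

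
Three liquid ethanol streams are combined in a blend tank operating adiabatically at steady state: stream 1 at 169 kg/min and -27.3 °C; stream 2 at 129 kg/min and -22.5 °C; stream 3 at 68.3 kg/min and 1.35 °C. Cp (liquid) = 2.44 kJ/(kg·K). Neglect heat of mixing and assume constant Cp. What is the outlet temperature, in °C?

No heat crosses the boundary, so H_out = H_in.
Σ ṁᵢCp,ᵢTᵢ = 169×2.44×-27.3 + 129×2.44×-22.5 + 68.3×2.44×1.35 = -18115
Σ ṁᵢCp,ᵢ = 169×2.44 + 129×2.44 + 68.3×2.44 = 893.77
T_out = -18115 / 893.77 = -20.268 °C

T_out = -20.3 °C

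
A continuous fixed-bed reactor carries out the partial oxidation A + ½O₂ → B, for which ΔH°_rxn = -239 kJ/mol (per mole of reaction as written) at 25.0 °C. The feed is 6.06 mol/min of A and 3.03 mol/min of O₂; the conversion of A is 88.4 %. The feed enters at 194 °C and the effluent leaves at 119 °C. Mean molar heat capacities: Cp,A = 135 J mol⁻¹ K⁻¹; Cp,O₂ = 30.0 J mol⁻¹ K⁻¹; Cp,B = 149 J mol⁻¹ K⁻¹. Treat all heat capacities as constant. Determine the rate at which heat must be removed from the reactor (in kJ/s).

Extent of reaction ξ = 0.884 × 6.06 = 5.357 mol/min
Reaction term: ξ·ΔH°_rxn = 5.357 × -239 = -1280.3 kJ/min
Sensible, feed 194→25 °C: -153.62 kJ/min
Outlet flows (mol/min): A 0.70296, O₂ 0.35148, B 5.357
Sensible, products 25→119 °C: 84.942 kJ/min
Q = ΔH = -1349 kJ/min = -22.484 kW
Heat removed = 22.484 kJ/s

Q_out = 22.5 kJ/s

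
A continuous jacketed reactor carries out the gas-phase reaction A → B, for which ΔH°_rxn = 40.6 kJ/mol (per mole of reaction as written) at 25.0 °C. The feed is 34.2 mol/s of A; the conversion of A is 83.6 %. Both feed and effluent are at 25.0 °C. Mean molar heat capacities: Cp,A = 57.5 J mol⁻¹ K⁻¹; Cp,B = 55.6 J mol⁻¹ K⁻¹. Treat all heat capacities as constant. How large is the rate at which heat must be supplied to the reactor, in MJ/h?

Extent of reaction ξ = 0.836 × 34.2 = 28.591 mol/s
Reaction term: ξ·ΔH°_rxn = 28.591 × 40.6 = 1160.8 kJ/s
Q = ΔH = 1160.8 kJ/s = 1160.8 kW
Heat supplied = 4178.9 MJ/h

Q_in = 4180 MJ/h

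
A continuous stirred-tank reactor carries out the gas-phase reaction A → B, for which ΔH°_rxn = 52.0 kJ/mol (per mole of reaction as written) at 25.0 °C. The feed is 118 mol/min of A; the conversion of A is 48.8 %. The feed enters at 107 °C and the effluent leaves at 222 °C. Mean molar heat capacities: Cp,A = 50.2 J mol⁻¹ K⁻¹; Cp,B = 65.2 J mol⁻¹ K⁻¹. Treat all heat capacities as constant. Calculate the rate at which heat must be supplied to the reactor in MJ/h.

Extent of reaction ξ = 0.488 × 118 = 57.584 mol/min
Reaction term: ξ·ΔH°_rxn = 57.584 × 52.0 = 2994.4 kJ/min
Sensible, feed 107→25 °C: -485.74 kJ/min
Outlet flows (mol/min): A 60.416, B 57.584
Sensible, products 25→222 °C: 1337.1 kJ/min
Q = ΔH = 3845.7 kJ/min = 64.096 kW
Heat supplied = 230.74 MJ/h

Q_in = 231 MJ/h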